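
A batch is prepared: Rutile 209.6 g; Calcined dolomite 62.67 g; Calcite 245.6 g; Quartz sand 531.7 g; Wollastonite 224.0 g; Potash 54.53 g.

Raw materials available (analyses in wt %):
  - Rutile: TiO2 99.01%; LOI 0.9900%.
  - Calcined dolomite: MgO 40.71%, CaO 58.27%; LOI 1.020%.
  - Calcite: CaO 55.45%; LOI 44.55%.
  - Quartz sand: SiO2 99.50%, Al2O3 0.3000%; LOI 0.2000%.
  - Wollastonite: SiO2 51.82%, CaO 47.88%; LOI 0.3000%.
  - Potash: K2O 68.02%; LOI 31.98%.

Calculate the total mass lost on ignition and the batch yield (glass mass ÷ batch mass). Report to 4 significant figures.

LOI loss = 131.3 g; glass = 1197 g; yield = 90.11%

Mid-chain values are printed rounded to 4 significant digits alongside each step. Full precision is carried throughout. Every reported result sees exactly one rounding; derived quantities are carried in full float precision (yield, six oxide percentages, net glass mass, the totals, LOI) using the weight values per 1197 g of glass as quoted within problem or answer.
Each material's LOI contribution:
  Rutile: 209.6 × 0.009900 = 2.075 g
  Calcined dolomite: 62.67 × 0.01020 = 0.6392 g
  Calcite: 245.6 × 0.4455 = 109.4 g
  Quartz sand: 531.7 × 0.002000 = 1.063 g
  Wollastonite: 224.0 × 0.003000 = 0.6720 g
  Potash: 54.53 × 0.3198 = 17.44 g
Total LOI = 131.3 g
Glass = batch − LOI = 1328 − 131.3 = 1197 g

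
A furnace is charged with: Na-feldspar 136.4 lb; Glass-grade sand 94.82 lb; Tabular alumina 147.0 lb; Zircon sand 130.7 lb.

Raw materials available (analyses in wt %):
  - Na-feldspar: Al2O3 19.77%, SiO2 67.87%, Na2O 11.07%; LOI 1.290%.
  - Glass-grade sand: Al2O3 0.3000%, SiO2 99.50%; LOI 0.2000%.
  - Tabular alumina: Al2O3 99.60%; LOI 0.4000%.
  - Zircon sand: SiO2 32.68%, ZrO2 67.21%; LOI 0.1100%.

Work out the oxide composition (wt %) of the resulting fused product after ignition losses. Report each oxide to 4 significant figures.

The intermediate values are displayed, with 4-significant-digit rounding, at each printed step. Full precision is carried at every stage. A single rounding completes each reported figure. All derived quantities are computed in exact precision (four oxide percentages, ignition loss, net glass mass, the yield, the totals) using the weight values on 506.2 lb of glass as set out in the problem or the answer.
Oxide masses out of the charge:
  Al2O3: 136.4·0.1977 + 94.82·0.003000 + 147.0·0.9960 = 173.7 lb
  SiO2: 136.4·0.6787 + 94.82·0.9950 + 130.7·0.3268 = 229.6 lb
  ZrO2: 130.7·0.6721 = 87.84 lb
  Na2O: 136.4·0.1107 = 15.10 lb
LOI: 136.4·0.01290 + 94.82·0.002000 + 147.0·0.004000 + 130.7·0.001100 = 2.681 lb
Glass = total batch minus LOI = 508.9 − 2.681 = 506.2 lb (equal to the oxide-mass sum)
wt %: oxide over glass, times 100

Glass mass = 506.2 lb (batch 508.9 − LOI 2.681).
Composition: Al2O3 34.30%, SiO2 45.36%, ZrO2 17.35%, Na2O 2.983%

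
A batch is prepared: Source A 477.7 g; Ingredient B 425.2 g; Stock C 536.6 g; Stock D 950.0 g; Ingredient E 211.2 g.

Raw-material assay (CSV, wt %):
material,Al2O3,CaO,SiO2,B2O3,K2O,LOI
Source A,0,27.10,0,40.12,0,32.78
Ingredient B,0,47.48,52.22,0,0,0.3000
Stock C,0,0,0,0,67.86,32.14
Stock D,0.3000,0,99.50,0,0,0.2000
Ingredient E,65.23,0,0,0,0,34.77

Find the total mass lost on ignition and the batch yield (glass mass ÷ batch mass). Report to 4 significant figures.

LOI loss = 405.7 g; glass = 2195 g; yield = 84.40%

Full precision is held through every step; the intermediate values appear, rounded to 4 significant figures, at each printed step; exactly one rounding goes into every reported figure — all derived quantities are re-derived using the weight values for 2195 g of glass at exact precision (ignition loss, totals, net glass mass, the five compositions, the yield) as they appear in problem or answer.
Loss on ignition, line by line:
  Source A: 477.7 × 0.3278 = 156.6 g
  Ingredient B: 425.2 × 0.003000 = 1.276 g
  Stock C: 536.6 × 0.3214 = 172.5 g
  Stock D: 950.0 × 0.002000 = 1.900 g
  Ingredient E: 211.2 × 0.3477 = 73.43 g
Total LOI = 405.7 g
Glass = batch − LOI = 2601 − 405.7 = 2195 g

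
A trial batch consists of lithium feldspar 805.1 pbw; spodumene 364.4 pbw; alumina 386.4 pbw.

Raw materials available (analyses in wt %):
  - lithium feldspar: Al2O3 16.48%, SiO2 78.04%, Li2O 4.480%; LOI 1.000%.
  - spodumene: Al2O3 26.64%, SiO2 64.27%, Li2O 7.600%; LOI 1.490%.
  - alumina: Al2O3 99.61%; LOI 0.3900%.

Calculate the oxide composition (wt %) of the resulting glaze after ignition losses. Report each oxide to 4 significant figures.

Glass mass = 1541 pbw (batch 1556 − LOI 14.99).
Composition: Al2O3 39.89%, SiO2 55.97%, Li2O 4.138%

Every computation carries full float precision all the way through. Working values are printed rounded to four significant digits on the page; each reported figure is rounded just once; all derived quantities are rebuilt at full precision (yield, LOI, net glass mass, the totals, three oxide percentages) from the weighed amounts at 1541 pbw of glass as they appear in problem or answer.
Per-oxide mass from batch:
  Al2O3: 805.1·0.1648 + 364.4·0.2664 + 386.4·0.9961 = 614.6 pbw
  SiO2: 805.1·0.7804 + 364.4·0.6427 = 862.5 pbw
  Li2O: 805.1·0.04480 + 364.4·0.07600 = 63.76 pbw
LOI: 805.1·0.01000 + 364.4·0.01490 + 386.4·0.003900 = 14.99 pbw
The glass mass, total less LOI, = 1556 − 14.99 = 1541 pbw (= the summed oxide contributions)
percent by weight: oxide/glass ×100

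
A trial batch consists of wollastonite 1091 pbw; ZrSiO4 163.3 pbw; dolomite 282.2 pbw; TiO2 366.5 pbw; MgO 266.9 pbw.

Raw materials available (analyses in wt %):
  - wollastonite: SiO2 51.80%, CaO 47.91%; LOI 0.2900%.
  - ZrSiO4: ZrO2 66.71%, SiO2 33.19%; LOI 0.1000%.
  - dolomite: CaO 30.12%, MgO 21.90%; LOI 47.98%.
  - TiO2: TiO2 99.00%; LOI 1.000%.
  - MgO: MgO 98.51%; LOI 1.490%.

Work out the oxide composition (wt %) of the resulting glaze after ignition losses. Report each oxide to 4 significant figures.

Intermediates appear with 4-significant-digit rounding when written out — exact precision is kept in every operation; each reported result carries a single rounding. Derived quantities are re-derived from the weighed amounts per 2024 pbw of glass in exact precision (the five compositions, LOI, totals, the yield, net glass mass) exactly as shown in the problem or answer text.
What the batch supplies per oxide:
  ZrO2: 163.3·0.6671 = 108.9 pbw
  SiO2: 1091·0.5180 + 163.3·0.3319 = 619.3 pbw
  CaO: 1091·0.4791 + 282.2·0.3012 = 607.7 pbw
  TiO2: 366.5·0.9900 = 362.8 pbw
  MgO: 282.2·0.2190 + 266.9·0.9851 = 324.7 pbw
LOI: 1091·0.002900 + 163.3·0.001000 + 282.2·0.4798 + 366.5·0.01000 + 266.9·0.01490 = 146.4 pbw
Net of LOI, the glass mass = 2170 − 146.4 = 2024 pbw (equal to the oxide-mass sum)
each wt % is 100 × oxide ÷ glass

Glass mass = 2024 pbw (batch 2170 − LOI 146.4).
Composition: ZrO2 5.384%, SiO2 30.61%, CaO 30.03%, TiO2 17.93%, MgO 16.05%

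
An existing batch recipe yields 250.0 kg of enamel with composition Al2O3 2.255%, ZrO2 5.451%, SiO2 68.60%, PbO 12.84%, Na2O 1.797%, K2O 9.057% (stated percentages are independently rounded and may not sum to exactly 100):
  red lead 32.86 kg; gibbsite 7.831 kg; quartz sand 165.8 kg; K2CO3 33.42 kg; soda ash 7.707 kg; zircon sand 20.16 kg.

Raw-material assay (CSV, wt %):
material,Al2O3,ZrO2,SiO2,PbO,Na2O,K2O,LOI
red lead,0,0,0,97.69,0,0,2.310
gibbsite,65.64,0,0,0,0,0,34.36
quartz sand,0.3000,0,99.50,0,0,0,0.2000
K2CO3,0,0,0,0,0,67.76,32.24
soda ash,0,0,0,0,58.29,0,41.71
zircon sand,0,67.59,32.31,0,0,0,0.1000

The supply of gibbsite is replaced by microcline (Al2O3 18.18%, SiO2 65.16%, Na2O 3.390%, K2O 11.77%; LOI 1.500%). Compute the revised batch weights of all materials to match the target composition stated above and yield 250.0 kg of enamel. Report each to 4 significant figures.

Values along the way are displayed, rounded to 4 significant figures, within the worked lines. All arithmetic maintains full precision through every step; each reported value carries a single rounding. The derived quantities, which include yield, glass mass, totals, LOI, six oxide percentages, are re-derived at exact precision, exactly as shown in either problem or answer, starting from the weights per 250.0 kg of glass.
The oxide mass targets at 250.0 kg enamel:
  Al2O3: 2.255% × 250.0 = 5.638 kg
  ZrO2: 5.451% × 250.0 = 13.63 kg
  SiO2: 68.60% × 250.0 = 171.5 kg
  PbO: 12.84% × 250.0 = 32.10 kg
  Na2O: 1.797% × 250.0 = 4.492 kg
  K2O: 9.057% × 250.0 = 22.64 kg
Mass-balance tally per oxide using the reported weights, against the basis in use (sum by sum, the targets are met modulo rounding of the values):
  Al2O3: 28.58·0.1818 + 147.1·0.003000 = 5.637 kg (target 5.638 kg)
  ZrO2: 20.16·0.6759 = 13.63 kg (target 13.63 kg)
  SiO2: 28.58·0.6516 + 147.1·0.9950 + 20.16·0.3231 = 171.5 kg (target 171.5 kg)
  PbO: 32.86·0.9769 = 32.10 kg (target 32.10 kg)
  Na2O: 28.58·0.03390 + 6.045·0.5829 = 4.492 kg (target 4.492 kg)
  K2O: 28.58·0.1177 + 28.45·0.6776 = 22.64 kg (target 22.64 kg)
Mass balance on the glass: batch Σ − ignition loss = 250.0 kg (the Σ of target masses is 250.0 kg; the stated basis being 250.0 kg — differing by rounding only).
Total batch = Σ batch = 263.2 kg; LOI removed, Σ of batch·LOI: 13.20 kg; yield = glass ÷ total batch = 94.99%.

Revised batch per 250.0 kg enamel:
  red lead: 32.86 kg
  microcline: 28.58 kg
  quartz sand: 147.1 kg
  K2CO3: 28.45 kg
  soda ash: 6.045 kg
  zircon sand: 20.16 kg
Total batch = 263.2 kg; LOI loss = 13.20 kg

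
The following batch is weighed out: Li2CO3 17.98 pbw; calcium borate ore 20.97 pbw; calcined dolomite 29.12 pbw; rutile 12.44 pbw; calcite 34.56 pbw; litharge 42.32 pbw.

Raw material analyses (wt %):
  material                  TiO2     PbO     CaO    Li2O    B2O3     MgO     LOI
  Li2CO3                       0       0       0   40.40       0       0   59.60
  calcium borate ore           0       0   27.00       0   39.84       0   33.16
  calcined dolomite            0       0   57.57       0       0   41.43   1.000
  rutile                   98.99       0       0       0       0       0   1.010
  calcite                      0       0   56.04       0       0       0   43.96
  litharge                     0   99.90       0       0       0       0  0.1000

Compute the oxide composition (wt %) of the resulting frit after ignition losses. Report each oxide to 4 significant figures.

Each numeric step holds full precision at every stage. Working values are displayed, with 4-significant-figure rounding, in the working — every reported figure includes exactly one rounding — derived quantities (net glass mass, ignition loss, the yield, six oxide percentages, the totals) are computed using the weight values for 124.1 pbw of glass at full float precision, precisely as stated by the question or the answer.
Mass of each oxide from the mix:
  TiO2: 12.44·0.9899 = 12.31 pbw
  PbO: 42.32·0.9990 = 42.28 pbw
  CaO: 20.97·0.2700 + 29.12·0.5757 + 34.56·0.5604 = 41.79 pbw
  Li2O: 17.98·0.4040 = 7.264 pbw
  B2O3: 20.97·0.3984 = 8.354 pbw
  MgO: 29.12·0.4143 = 12.06 pbw
LOI: 17.98·0.5960 + 20.97·0.3316 + 29.12·0.01000 + 12.44·0.01010 + 34.56·0.4396 + 42.32·0.001000 = 33.32 pbw
The glass mass, total less LOI, = 157.4 − 33.32 = 124.1 pbw (the oxide masses sum to this)
each wt % is 100 × oxide ÷ glass

Glass mass = 124.1 pbw (batch 157.4 − LOI 33.32).
Composition: TiO2 9.925%, PbO 34.08%, CaO 33.69%, Li2O 5.855%, B2O3 6.734%, MgO 9.724%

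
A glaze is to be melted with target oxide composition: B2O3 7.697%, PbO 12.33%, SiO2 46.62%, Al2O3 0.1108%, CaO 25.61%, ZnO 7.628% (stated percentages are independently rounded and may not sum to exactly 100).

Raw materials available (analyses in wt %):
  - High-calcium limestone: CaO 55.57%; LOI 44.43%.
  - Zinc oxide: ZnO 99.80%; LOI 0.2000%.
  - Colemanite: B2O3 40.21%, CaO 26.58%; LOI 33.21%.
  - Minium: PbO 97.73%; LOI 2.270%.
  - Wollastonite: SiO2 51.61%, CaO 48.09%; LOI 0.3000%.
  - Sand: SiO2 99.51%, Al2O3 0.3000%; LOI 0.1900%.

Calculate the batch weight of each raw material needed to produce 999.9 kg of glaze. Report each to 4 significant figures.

Every computation holds full precision end to end. Intermediates are rounded to 4 significant figures wherever printed; each reported value is rounded only once; derived quantities, including six oxide percentages, yield, LOI, net glass mass, totals, are computed starting from the weights per 999.9 kg of glass at exact precision, precisely as stated by question or answer.
Oxide-by-oxide targets in 999.9 kg glaze:
  B2O3: 7.697% × 999.9 = 76.96 kg
  PbO: 12.33% × 999.9 = 123.3 kg
  SiO2: 46.62% × 999.9 = 466.2 kg
  Al2O3: 0.1108% × 999.9 = 1.108 kg
  CaO: 25.61% × 999.9 = 256.1 kg
  ZnO: 7.628% × 999.9 = 76.27 kg
Per-oxide balance check from the weights as reported, versus the basis set out (each sum matches its target mass exact up to rounding of places):
  B2O3: 191.4·0.4021 = 76.96 kg (target 76.96 kg)
  PbO: 126.2·0.9773 = 123.3 kg (target 123.3 kg)
  SiO2: 191.2·0.5161 + 369.3·0.9951 = 466.2 kg (target 466.2 kg)
  Al2O3: 369.3·0.003000 = 1.108 kg (target 1.108 kg)
  CaO: 203.8·0.5557 + 191.4·0.2658 + 191.2·0.4809 = 256.1 kg (target 256.1 kg)
  ZnO: 76.43·0.9980 = 76.28 kg (target 76.27 kg)
Glass-mass closure: batch Σ − ignition loss = 999.9 kg (summing oxide targets gives 999.9 kg; stated basis 999.9 kg — differing by rounding only).
Batch total: Σ batch = 1158 kg; loss to ignition Σ batch·LOI = 158.4 kg; as yield: glass ÷ batch → 86.32%.

Batch per 999.9 kg glaze:
  High-calcium limestone: 203.8 kg
  Zinc oxide: 76.43 kg
  Colemanite: 191.4 kg
  Minium: 126.2 kg
  Wollastonite: 191.2 kg
  Sand: 369.3 kg
Total batch = 1158 kg; LOI loss = 158.4 kg; yield = 86.32%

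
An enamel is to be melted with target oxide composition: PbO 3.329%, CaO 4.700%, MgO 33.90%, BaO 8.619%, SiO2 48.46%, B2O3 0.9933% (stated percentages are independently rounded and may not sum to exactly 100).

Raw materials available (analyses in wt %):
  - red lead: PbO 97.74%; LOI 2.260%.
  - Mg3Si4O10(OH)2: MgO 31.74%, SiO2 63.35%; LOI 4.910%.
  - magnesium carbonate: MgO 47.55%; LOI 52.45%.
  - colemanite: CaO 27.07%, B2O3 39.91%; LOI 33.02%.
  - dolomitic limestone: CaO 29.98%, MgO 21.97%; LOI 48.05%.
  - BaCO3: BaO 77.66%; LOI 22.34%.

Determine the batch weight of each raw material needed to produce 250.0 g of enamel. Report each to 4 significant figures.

Batch per 250.0 g enamel:
  red lead: 8.515 g
  Mg3Si4O10(OH)2: 191.2 g
  magnesium carbonate: 35.07 g
  colemanite: 6.222 g
  dolomitic limestone: 33.57 g
  BaCO3: 27.75 g
Total batch = 302.3 g; LOI loss = 52.36 g; yield = 82.68%

The intermediate values are displayed rounded to 4 significant digits on the page. The working math keeps exact precision from first step to last; every reported value includes exactly one rounding. The derived quantities (the yield, LOI, net glass mass, the totals, the six compositions) are carried at full precision starting from the weights for 250.0 g of glass as they appear in the problem or answer text.
Oxide mass targets, per 250.0 g enamel:
  PbO: 3.329% × 250.0 = 8.322 g
  CaO: 4.700% × 250.0 = 11.75 g
  MgO: 33.90% × 250.0 = 84.75 g
  BaO: 8.619% × 250.0 = 21.55 g
  SiO2: 48.46% × 250.0 = 121.2 g
  B2O3: 0.9933% × 250.0 = 2.483 g
Checking each oxide sum with the batch weights as given, under the basis named above (delivered sums recover each target exact up to rounding of places):
  PbO: 8.515·0.9774 = 8.323 g (target 8.322 g)
  CaO: 6.222·0.2707 + 33.57·0.2998 = 11.75 g (target 11.75 g)
  MgO: 191.2·0.3174 + 35.07·0.4755 + 33.57·0.2197 = 84.74 g (target 84.75 g)
  BaO: 27.75·0.7766 = 21.55 g (target 21.55 g)
  SiO2: 191.2·0.6335 = 121.1 g (target 121.2 g)
  B2O3: 6.222·0.3991 = 2.483 g (target 2.483 g)
The glass-mass cross-check: total charge less LOI = 250.0 g (per-oxide target masses sum to 250.0 g; with the basis standing at 250.0 g — gaps are rounding artifacts).
Summing the batch: Σ batch = 302.3 g; loss to ignition Σ batch·LOI = 52.36 g; yield = glass ÷ total batch = 82.68%.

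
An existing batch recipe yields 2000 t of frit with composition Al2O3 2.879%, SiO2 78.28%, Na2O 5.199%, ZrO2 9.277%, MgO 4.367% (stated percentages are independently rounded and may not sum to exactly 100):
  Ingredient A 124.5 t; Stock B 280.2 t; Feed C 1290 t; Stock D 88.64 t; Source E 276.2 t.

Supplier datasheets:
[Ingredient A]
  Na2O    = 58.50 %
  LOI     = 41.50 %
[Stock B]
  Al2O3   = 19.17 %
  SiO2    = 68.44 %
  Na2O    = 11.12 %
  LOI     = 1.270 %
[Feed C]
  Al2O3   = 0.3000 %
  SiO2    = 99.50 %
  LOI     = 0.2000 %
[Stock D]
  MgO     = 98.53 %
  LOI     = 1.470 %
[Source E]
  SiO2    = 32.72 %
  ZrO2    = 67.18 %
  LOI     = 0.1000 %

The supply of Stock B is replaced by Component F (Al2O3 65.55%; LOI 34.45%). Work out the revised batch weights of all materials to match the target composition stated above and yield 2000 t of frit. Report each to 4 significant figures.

Revised batch per 2000 t frit:
  Ingredient A: 177.7 t
  Component F: 81.06 t
  Feed C: 1483 t
  Stock D: 88.64 t
  Source E: 276.2 t
Total batch = 2107 t; LOI loss = 106.2 t

In-progress results are shown with 4-significant-digit rounding within the worked lines — the working math keeps full float precision from start to finish — each reported value is rounded once only; the derived quantities (totals, ignition loss, glass mass, yield, the five compositions) are computed starting from the weights for 2000 t of glass at full precision, as they appear in the problem or answer text.
Target oxide masses per 2000 t frit:
  Al2O3: 2.879% × 2000 = 57.58 t
  SiO2: 78.28% × 2000 = 1566 t
  Na2O: 5.199% × 2000 = 104.0 t
  ZrO2: 9.277% × 2000 = 185.5 t
  MgO: 4.367% × 2000 = 87.34 t
Oxide-by-oxide audit with the batch weights as given, against the basis in use (summed amounts equal target values given rounding of the digits):
  Al2O3: 81.06·0.6555 + 1483·0.003000 = 57.58 t (target 57.58 t)
  SiO2: 1483·0.9950 + 276.2·0.3272 = 1566 t (target 1566 t)
  Na2O: 177.7·0.5850 = 104.0 t (target 104.0 t)
  ZrO2: 276.2·0.6718 = 185.6 t (target 185.5 t)
  MgO: 88.64·0.9853 = 87.34 t (target 87.34 t)
Glass mass check: batch total minus LOI = 2000 t (targets for the oxides total 2000 t; versus the stated basis of 2000 t — a pure rounding effect).
Batch total: Σ batch = 2107 t; loss to ignition Σ batch·LOI = 106.2 t; as yield: glass ÷ batch → 94.96%.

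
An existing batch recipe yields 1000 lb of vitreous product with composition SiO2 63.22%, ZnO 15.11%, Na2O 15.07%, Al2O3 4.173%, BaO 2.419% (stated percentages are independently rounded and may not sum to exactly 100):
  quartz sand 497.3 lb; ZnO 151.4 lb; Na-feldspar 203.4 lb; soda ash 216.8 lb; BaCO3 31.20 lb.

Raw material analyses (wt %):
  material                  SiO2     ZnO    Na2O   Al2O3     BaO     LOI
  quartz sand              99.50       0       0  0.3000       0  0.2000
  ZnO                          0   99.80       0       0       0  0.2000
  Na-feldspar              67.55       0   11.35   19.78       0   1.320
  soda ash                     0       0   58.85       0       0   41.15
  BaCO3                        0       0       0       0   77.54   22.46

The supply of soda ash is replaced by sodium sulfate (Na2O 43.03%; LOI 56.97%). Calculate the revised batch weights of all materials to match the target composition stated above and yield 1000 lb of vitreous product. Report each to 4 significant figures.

Revised batch per 1000 lb vitreous product:
  quartz sand: 497.3 lb
  ZnO: 151.4 lb
  Na-feldspar: 203.4 lb
  sodium sulfate: 296.6 lb
  BaCO3: 31.20 lb
Total batch = 1180 lb; LOI loss = 180.0 lb

All internal work carries exact precision at all times. In-progress results are displayed with 4-significant-figure rounding on the page — every reported result receives exactly one rounding; all derived quantities (ignition loss, the five compositions, totals, yield, net glass mass) are re-derived using the weight values per 1000 lb of glass at exact precision as written in the problem or the answer.
Per-oxide target masses for 1000 lb vitreous product:
  SiO2: 63.22% × 1000 = 632.2 lb
  ZnO: 15.11% × 1000 = 151.1 lb
  Na2O: 15.07% × 1000 = 150.7 lb
  Al2O3: 4.173% × 1000 = 41.73 lb
  BaO: 2.419% × 1000 = 24.19 lb
A balance pass over the oxides, per the reported batch figures, under the basis named above (each sum matches its target mass up to rounding of the answer):
  SiO2: 497.3·0.9950 + 203.4·0.6755 = 632.2 lb (target 632.2 lb)
  ZnO: 151.4·0.9980 = 151.1 lb (target 151.1 lb)
  Na2O: 203.4·0.1135 + 296.6·0.4303 = 150.7 lb (target 150.7 lb)
  Al2O3: 497.3·0.003000 + 203.4·0.1978 = 41.72 lb (target 41.73 lb)
  BaO: 31.20·0.7754 = 24.19 lb (target 24.19 lb)
Glass-mass sanity pass: Σ batch − LOI loss = 999.9 lb (the Σ of target masses is 999.9 lb; stated basis 1000 lb — differing by rounding only).
Batch total: Σ batch = 1180 lb; the LOI term Σ batch·LOI equals 180.0 lb; glass ÷ batch gives a yield of 84.75%.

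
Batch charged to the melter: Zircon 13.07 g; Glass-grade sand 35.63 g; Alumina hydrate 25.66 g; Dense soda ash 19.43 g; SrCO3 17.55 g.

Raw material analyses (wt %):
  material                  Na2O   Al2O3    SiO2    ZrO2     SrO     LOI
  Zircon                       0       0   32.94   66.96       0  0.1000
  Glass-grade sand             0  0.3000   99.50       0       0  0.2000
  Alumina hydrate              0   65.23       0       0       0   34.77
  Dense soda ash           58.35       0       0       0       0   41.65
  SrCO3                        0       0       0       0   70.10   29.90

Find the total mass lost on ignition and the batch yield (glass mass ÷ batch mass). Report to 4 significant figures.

All arithmetic keeps full float precision at every stage; in-progress results are displayed, rounded to four significant digits, within the worked lines. A single rounding yields each reported result; all derived quantities (net glass mass, the yield, totals, the five compositions, LOI) are recomputed in full precision using the weight values at 88.99 g of glass, as written in either problem or answer.
Material-by-material LOI:
  Zircon: 13.07 × 0.001000 = 0.01307 g
  Glass-grade sand: 35.63 × 0.002000 = 0.07126 g
  Alumina hydrate: 25.66 × 0.3477 = 8.922 g
  Dense soda ash: 19.43 × 0.4165 = 8.093 g
  SrCO3: 17.55 × 0.2990 = 5.247 g
Total LOI = 22.35 g
Glass = batch − LOI = 111.3 − 22.35 = 88.99 g

LOI loss = 22.35 g; glass = 88.99 g; yield = 79.93%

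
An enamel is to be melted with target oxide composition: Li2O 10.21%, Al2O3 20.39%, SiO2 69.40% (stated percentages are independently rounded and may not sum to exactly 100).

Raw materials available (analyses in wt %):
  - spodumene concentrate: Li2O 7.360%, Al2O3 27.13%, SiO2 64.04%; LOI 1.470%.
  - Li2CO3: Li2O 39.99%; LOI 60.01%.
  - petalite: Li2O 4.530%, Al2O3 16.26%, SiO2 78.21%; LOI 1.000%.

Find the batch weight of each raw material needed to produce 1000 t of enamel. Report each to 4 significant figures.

Working values are printed rounded to 4 significant digits between the steps. Full precision is carried at all times; a single rounding yields each reported number. Derived quantities (the totals, net glass mass, the three compositions, yield, LOI) are computed at full precision from the batch weights for 1000 t of glass, as set out in problem or answer.
The oxide mass targets at 1000 t enamel:
  Li2O: 10.21% × 1000 = 102.1 t
  Al2O3: 20.39% × 1000 = 203.9 t
  SiO2: 69.40% × 1000 = 694.0 t
Balance tally, oxide-wise, from the weights as reported, relative to the basis at hand (target by target, the sums agree exact up to rounding of places):
  Li2O: 431.5·0.07360 + 115.4·0.3999 + 534.0·0.04530 = 102.1 t (target 102.1 t)
  Al2O3: 431.5·0.2713 + 534.0·0.1626 = 203.9 t (target 203.9 t)
  SiO2: 431.5·0.6404 + 534.0·0.7821 = 694.0 t (target 694.0 t)
Glass-mass sanity pass: batch total minus LOI = 1000 t (the targets, summed, come to 1000 t; against the stated basis, 1000 t — any gap is answer rounding).
Batch total: Σ batch = 1081 t; Σ batch·LOI gives LOI loss = 80.93 t; the yield ratio, glass ÷ batch: 92.51%.

Batch per 1000 t enamel:
  spodumene concentrate: 431.5 t
  Li2CO3: 115.4 t
  petalite: 534.0 t
Total batch = 1081 t; LOI loss = 80.93 t; yield = 92.51%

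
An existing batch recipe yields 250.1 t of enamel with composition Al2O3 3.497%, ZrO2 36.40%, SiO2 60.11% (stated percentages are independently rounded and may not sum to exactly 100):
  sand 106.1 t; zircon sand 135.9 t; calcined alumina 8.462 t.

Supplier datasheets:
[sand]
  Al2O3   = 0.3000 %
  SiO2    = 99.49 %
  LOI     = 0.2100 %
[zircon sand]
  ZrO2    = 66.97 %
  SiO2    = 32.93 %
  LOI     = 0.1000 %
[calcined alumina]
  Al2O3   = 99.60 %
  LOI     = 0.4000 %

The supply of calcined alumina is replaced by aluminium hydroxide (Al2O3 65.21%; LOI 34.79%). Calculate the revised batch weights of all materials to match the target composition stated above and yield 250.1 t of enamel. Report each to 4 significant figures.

All internal work maintains exact precision all the way through. Intermediates are rounded off to 4 significant digits when displayed; exactly one rounding goes into every reported figure. The derived quantities (ignition loss, yield, the totals, net glass mass, the three compositions) are rebuilt from the batch weights on 250.1 t of glass at full precision precisely as stated by the problem or the answer.
Per-oxide target masses for 250.1 t enamel:
  Al2O3: 3.497% × 250.1 = 8.746 t
  ZrO2: 36.40% × 250.1 = 91.04 t
  SiO2: 60.11% × 250.1 = 150.3 t
Verifying the oxide balance with the batch weights as given, at the basis given (summed amounts equal target values exact up to rounding of places):
  Al2O3: 106.1·0.003000 + 12.92·0.6521 = 8.743 t (target 8.746 t)
  ZrO2: 135.9·0.6697 = 91.01 t (target 91.04 t)
  SiO2: 106.1·0.9949 + 135.9·0.3293 = 150.3 t (target 150.3 t)
Glass-mass sanity pass: batch total minus LOI = 250.1 t (oxide target masses add up to 250.1 t; basis as stated: 250.1 t — differing by rounding only).
Batch grand total — Σ batch = 254.9 t; loss to ignition Σ batch·LOI = 4.854 t; yield, glass over the total, = 98.10%.

Revised batch per 250.1 t enamel:
  sand: 106.1 t
  zircon sand: 135.9 t
  aluminium hydroxide: 12.92 t
Total batch = 254.9 t; LOI loss = 4.854 t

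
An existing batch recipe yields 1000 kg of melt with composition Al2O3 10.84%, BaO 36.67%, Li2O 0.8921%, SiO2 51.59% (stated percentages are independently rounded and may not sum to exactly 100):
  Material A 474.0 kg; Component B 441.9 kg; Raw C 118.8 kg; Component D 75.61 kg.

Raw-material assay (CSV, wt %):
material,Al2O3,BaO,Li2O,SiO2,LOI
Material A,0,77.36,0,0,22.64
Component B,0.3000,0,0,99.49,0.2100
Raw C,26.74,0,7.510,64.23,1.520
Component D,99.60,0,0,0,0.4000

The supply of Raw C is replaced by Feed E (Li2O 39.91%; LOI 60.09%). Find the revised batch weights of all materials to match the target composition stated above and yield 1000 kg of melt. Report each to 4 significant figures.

In-progress results appear rounded to four significant digits between the steps; every computation keeps full precision at all times. Every reported number takes exactly one rounding — derived quantities, including net glass mass, ignition loss, the four compositions, the totals, yield, are re-derived from the batch weights at 1000 kg of glass at full float precision, as set out in the problem or the answer.
Oxide mass targets, per 1000 kg melt:
  Al2O3: 10.84% × 1000 = 108.4 kg
  BaO: 36.67% × 1000 = 366.7 kg
  Li2O: 0.8921% × 1000 = 8.921 kg
  SiO2: 51.59% × 1000 = 515.9 kg
Balance tally, oxide-wise, applying the batch weights above, under the basis named above (summed amounts equal target values up to rounding of the answer):
  Al2O3: 518.5·0.003000 + 107.3·0.9960 = 108.4 kg (target 108.4 kg)
  BaO: 474.0·0.7736 = 366.7 kg (target 366.7 kg)
  Li2O: 22.35·0.3991 = 8.920 kg (target 8.921 kg)
  SiO2: 518.5·0.9949 = 515.9 kg (target 515.9 kg)
Glass-mass sanity pass: the batch minus its LOI: 999.9 kg (the Σ of target masses is 999.9 kg; against the stated basis, 1000 kg — differing by rounding only).
Adding the batch up: Σ batch = 1122 kg; LOI loss = Σ batch·LOI = 122.3 kg; yield = glass ÷ total batch = 89.10%.

Revised batch per 1000 kg melt:
  Material A: 474.0 kg
  Component B: 518.5 kg
  Feed E: 22.35 kg
  Component D: 107.3 kg
Total batch = 1122 kg; LOI loss = 122.3 kg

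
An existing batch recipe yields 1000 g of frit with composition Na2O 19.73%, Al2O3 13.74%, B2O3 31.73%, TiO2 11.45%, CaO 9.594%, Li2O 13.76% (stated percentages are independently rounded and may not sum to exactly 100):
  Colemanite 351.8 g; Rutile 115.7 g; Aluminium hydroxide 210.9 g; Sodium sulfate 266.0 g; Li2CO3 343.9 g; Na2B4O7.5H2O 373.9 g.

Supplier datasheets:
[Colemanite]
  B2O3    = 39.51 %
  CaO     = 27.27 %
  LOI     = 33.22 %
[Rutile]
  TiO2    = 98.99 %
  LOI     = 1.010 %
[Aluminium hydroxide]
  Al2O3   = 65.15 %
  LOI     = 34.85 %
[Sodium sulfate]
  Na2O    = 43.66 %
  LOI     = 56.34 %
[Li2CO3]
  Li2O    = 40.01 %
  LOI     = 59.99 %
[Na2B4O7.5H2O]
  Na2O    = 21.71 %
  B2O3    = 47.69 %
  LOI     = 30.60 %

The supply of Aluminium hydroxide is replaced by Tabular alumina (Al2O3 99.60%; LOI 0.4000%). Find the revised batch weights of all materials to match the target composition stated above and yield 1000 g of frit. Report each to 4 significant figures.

Mid-chain values are shown with 4-significant-figure rounding as written — the whole derivation runs at exact precision at each step; a single rounding yields every reported number — the derived quantities, including ignition loss, glass mass, six oxide percentages, the totals, yield, are recomputed starting from the weights on 1000 g of glass at full precision as quoted within the question or the answer.
The oxide mass targets at 1000 g frit:
  Na2O: 19.73% × 1000 = 197.3 g
  Al2O3: 13.74% × 1000 = 137.4 g
  B2O3: 31.73% × 1000 = 317.3 g
  TiO2: 11.45% × 1000 = 114.5 g
  CaO: 9.594% × 1000 = 95.94 g
  Li2O: 13.76% × 1000 = 137.6 g
Verifying the oxide balance working from each reported weight, at the basis given (sums match the target masses up to rounding of the answer):
  Na2O: 266.0·0.4366 + 373.9·0.2171 = 197.3 g (target 197.3 g)
  Al2O3: 138.0·0.9960 = 137.4 g (target 137.4 g)
  B2O3: 351.8·0.3951 + 373.9·0.4769 = 317.3 g (target 317.3 g)
  TiO2: 115.7·0.9899 = 114.5 g (target 114.5 g)
  CaO: 351.8·0.2727 = 95.94 g (target 95.94 g)
  Li2O: 343.9·0.4001 = 137.6 g (target 137.6 g)
Glass mass check: Σ batch − LOI loss = 1000 g (per-oxide target masses sum to 1000 g; stated basis 1000 g — a pure rounding effect).
Batch grand total — Σ batch = 1589 g; the LOI term Σ batch·LOI equals 589.2 g; yield, glass over the total, = 62.93%.

Revised batch per 1000 g frit:
  Colemanite: 351.8 g
  Rutile: 115.7 g
  Tabular alumina: 138.0 g
  Sodium sulfate: 266.0 g
  Li2CO3: 343.9 g
  Na2B4O7.5H2O: 373.9 g
Total batch = 1589 g; LOI loss = 589.2 g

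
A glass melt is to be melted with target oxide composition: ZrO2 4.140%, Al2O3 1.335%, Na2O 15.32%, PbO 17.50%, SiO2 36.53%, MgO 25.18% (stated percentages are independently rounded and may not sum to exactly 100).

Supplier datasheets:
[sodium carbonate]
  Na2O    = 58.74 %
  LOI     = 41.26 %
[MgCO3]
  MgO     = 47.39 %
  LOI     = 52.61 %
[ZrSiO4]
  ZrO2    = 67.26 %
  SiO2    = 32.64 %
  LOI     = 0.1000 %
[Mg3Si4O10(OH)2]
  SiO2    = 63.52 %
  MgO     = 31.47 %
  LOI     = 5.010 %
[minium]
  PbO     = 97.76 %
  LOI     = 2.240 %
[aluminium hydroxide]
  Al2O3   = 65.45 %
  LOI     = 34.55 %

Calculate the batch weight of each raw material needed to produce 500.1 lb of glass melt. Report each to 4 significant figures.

The working math keeps full float precision from first step to last — working values appear (rounded to 4 significant digits) when written out; every reported result undergoes a single rounding; all derived quantities are carried at exact precision (the six compositions, the totals, the yield, net glass mass, LOI) from the batch weights per 500.1 lb of glass as written in the problem or answer text.
The oxide mass targets at 500.1 lb glass melt:
  ZrO2: 4.140% × 500.1 = 20.70 lb
  Al2O3: 1.335% × 500.1 = 6.676 lb
  Na2O: 15.32% × 500.1 = 76.62 lb
  PbO: 17.50% × 500.1 = 87.52 lb
  SiO2: 36.53% × 500.1 = 182.7 lb
  MgO: 25.18% × 500.1 = 125.9 lb
Balance tally, oxide-wise, using the reported weights, per the basis as stated (delivered sums recover each target given rounding of the digits):
  ZrO2: 30.78·0.6726 = 20.70 lb (target 20.70 lb)
  Al2O3: 10.20·0.6545 = 6.676 lb (target 6.676 lb)
  Na2O: 130.4·0.5874 = 76.60 lb (target 76.62 lb)
  PbO: 89.52·0.9776 = 87.51 lb (target 87.52 lb)
  SiO2: 30.78·0.3264 + 271.8·0.6352 = 182.7 lb (target 182.7 lb)
  MgO: 85.24·0.4739 + 271.8·0.3147 = 125.9 lb (target 125.9 lb)
Glass-mass closure: total batch − LOI = 500.1 lb (targets for the oxides total 500.1 lb; stated basis 500.1 lb — any gap is answer rounding).
Batch grand total — Σ batch = 617.9 lb; the LOI term Σ batch·LOI equals 117.8 lb; yield = glass ÷ total batch = 80.93%.

Batch per 500.1 lb glass melt:
  sodium carbonate: 130.4 lb
  MgCO3: 85.24 lb
  ZrSiO4: 30.78 lb
  Mg3Si4O10(OH)2: 271.8 lb
  minium: 89.52 lb
  aluminium hydroxide: 10.20 lb
Total batch = 617.9 lb; LOI loss = 117.8 lb; yield = 80.93%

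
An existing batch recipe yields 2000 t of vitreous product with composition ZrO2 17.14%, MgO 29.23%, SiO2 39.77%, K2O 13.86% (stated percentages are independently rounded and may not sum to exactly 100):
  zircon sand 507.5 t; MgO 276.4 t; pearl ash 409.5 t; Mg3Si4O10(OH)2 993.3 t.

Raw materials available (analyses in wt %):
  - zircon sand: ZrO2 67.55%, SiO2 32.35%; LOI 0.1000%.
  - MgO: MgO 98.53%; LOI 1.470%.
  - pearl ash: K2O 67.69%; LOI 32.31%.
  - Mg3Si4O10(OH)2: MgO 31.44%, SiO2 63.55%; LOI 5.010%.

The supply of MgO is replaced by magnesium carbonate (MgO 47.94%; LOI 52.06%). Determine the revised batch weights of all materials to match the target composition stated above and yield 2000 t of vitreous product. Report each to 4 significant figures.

Revised batch per 2000 t vitreous product:
  zircon sand: 507.5 t
  magnesium carbonate: 568.0 t
  pearl ash: 409.5 t
  Mg3Si4O10(OH)2: 993.3 t
Total batch = 2478 t; LOI loss = 478.3 t

Rounding to 4 significant figures governs every working value as printed; every computation keeps exact precision end to end; exactly one rounding goes into each reported number. All derived quantities (the totals, the yield, four oxide percentages, glass mass, ignition loss) are computed from the weighed amounts per 2000 t of glass in exact precision as quoted within the problem or the answer.
Target masses of each oxide per 2000 t vitreous product:
  ZrO2: 17.14% × 2000 = 342.8 t
  MgO: 29.23% × 2000 = 584.6 t
  SiO2: 39.77% × 2000 = 795.4 t
  K2O: 13.86% × 2000 = 277.2 t
Balance tally, oxide-wise, applying the batch weights above, for the quoted basis mass (sum by sum, the targets are met exact up to rounding of places):
  ZrO2: 507.5·0.6755 = 342.8 t (target 342.8 t)
  MgO: 568.0·0.4794 + 993.3·0.3144 = 584.6 t (target 584.6 t)
  SiO2: 507.5·0.3235 + 993.3·0.6355 = 795.4 t (target 795.4 t)
  K2O: 409.5·0.6769 = 277.2 t (target 277.2 t)
Auditing the glass mass value: whole batch net of LOI = 2000 t (per-oxide target masses sum to 2000 t; basis as stated: 2000 t — deltas are rounding alone).
Whole-batch sum: Σ batch = 2478 t; the LOI term Σ batch·LOI equals 478.3 t; the yield ratio, glass ÷ batch: 80.70%.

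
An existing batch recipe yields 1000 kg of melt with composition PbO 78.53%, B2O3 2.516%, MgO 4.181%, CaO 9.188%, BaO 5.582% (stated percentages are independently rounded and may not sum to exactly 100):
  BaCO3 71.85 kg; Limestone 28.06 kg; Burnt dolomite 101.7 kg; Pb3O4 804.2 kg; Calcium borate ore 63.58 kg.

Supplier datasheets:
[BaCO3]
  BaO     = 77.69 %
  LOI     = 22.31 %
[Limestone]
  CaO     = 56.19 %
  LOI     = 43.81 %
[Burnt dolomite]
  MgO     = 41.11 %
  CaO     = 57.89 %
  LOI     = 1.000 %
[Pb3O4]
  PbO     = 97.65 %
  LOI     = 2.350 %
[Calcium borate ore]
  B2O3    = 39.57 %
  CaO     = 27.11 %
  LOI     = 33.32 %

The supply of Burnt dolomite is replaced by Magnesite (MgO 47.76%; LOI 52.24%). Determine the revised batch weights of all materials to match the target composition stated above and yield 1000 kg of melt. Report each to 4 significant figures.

Revised batch per 1000 kg melt:
  BaCO3: 71.85 kg
  Limestone: 132.8 kg
  Magnesite: 87.54 kg
  Pb3O4: 804.2 kg
  Calcium borate ore: 63.58 kg
Total batch = 1160 kg; LOI loss = 160.0 kg

Values along the way appear with 4-significant-figure rounding across the worked steps. The whole derivation maintains full float precision end to end; exactly one rounding lands on every reported result; all derived quantities, including five oxide percentages, glass mass, ignition loss, yield, the totals, are rebuilt using the weight values for 1000 kg of glass in full precision as written in problem or answer.
Target masses of each oxide per 1000 kg melt:
  PbO: 78.53% × 1000 = 785.3 kg
  B2O3: 2.516% × 1000 = 25.16 kg
  MgO: 4.181% × 1000 = 41.81 kg
  CaO: 9.188% × 1000 = 91.88 kg
  BaO: 5.582% × 1000 = 55.82 kg
Verifying the oxide balance working from each reported weight, at the basis given (every target is met by its sum modulo rounding of the values):
  PbO: 804.2·0.9765 = 785.3 kg (target 785.3 kg)
  B2O3: 63.58·0.3957 = 25.16 kg (target 25.16 kg)
  MgO: 87.54·0.4776 = 41.81 kg (target 41.81 kg)
  CaO: 132.8·0.5619 + 63.58·0.2711 = 91.86 kg (target 91.88 kg)
  BaO: 71.85·0.7769 = 55.82 kg (target 55.82 kg)
Glass-mass bookkeeping: total charge less LOI = 999.9 kg (per-oxide target masses sum to 1000 kg; stated basis 1000 kg — rounding explains the deltas).
Whole-batch sum: Σ batch = 1160 kg; Σ batch·LOI gives LOI loss = 160.0 kg; glass ÷ batch gives a yield of 86.20%.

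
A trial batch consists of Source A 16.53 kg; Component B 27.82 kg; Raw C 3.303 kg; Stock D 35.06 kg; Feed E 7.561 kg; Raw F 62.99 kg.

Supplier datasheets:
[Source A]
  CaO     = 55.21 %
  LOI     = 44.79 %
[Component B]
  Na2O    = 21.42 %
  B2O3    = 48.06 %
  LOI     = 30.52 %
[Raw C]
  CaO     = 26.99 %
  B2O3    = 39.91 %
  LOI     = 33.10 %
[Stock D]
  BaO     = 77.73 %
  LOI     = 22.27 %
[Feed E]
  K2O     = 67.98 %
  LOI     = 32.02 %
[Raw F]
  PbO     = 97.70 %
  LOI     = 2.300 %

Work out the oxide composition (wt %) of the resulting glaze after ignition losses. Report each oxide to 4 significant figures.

Glass mass = 124.6 kg (batch 153.3 − LOI 28.67).
Composition: BaO 21.87%, Na2O 4.783%, CaO 8.040%, PbO 49.39%, K2O 4.125%, B2O3 11.79%

In-progress results are printed, rounded to four significant digits, between the steps; all arithmetic holds exact precision from start to finish — every reported result is rounded just once; all derived quantities (yield, the totals, the six compositions, LOI, net glass mass) are rebuilt starting from the weights on 124.6 kg of glass at full precision, precisely as stated by question or answer.
Mass of each oxide from the mix:
  BaO: 35.06·0.7773 = 27.25 kg
  Na2O: 27.82·0.2142 = 5.959 kg
  CaO: 16.53·0.5521 + 3.303·0.2699 = 10.02 kg
  PbO: 62.99·0.9770 = 61.54 kg
  K2O: 7.561·0.6798 = 5.140 kg
  B2O3: 27.82·0.4806 + 3.303·0.3991 = 14.69 kg
LOI: 16.53·0.4479 + 27.82·0.3052 + 3.303·0.3310 + 35.06·0.2227 + 7.561·0.3202 + 62.99·0.02300 = 28.67 kg
Glass = total batch minus LOI = 153.3 − 28.67 = 124.6 kg (equal to the oxide-mass sum)
wt % = 100 × oxide mass / glass mass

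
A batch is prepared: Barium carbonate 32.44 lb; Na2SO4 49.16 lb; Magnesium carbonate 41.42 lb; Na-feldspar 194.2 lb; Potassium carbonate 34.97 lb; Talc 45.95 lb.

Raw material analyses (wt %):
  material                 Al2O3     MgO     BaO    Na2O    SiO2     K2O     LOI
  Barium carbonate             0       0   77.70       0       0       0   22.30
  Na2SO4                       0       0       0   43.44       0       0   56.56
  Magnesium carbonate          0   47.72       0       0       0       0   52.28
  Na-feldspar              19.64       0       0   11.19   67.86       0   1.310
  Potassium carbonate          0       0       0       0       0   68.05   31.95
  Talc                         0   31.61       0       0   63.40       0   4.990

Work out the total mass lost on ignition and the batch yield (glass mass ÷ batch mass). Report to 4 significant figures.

LOI loss = 72.70 lb; glass = 325.4 lb; yield = 81.74%

Values along the way appear rounded to four significant figures when written out; the whole derivation maintains full precision through the solve — each reported value is rounded exactly once. Derived quantities are re-derived in exact precision (glass mass, yield, LOI, totals, the six compositions) starting from the weights per 325.4 lb of glass, precisely as stated by problem or answer.
Loss on ignition, line by line:
  Barium carbonate: 32.44 × 0.2230 = 7.234 lb
  Na2SO4: 49.16 × 0.5656 = 27.80 lb
  Magnesium carbonate: 41.42 × 0.5228 = 21.65 lb
  Na-feldspar: 194.2 × 0.01310 = 2.544 lb
  Potassium carbonate: 34.97 × 0.3195 = 11.17 lb
  Talc: 45.95 × 0.04990 = 2.293 lb
Total LOI = 72.70 lb
Glass = batch − LOI = 398.1 − 72.70 = 325.4 lb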